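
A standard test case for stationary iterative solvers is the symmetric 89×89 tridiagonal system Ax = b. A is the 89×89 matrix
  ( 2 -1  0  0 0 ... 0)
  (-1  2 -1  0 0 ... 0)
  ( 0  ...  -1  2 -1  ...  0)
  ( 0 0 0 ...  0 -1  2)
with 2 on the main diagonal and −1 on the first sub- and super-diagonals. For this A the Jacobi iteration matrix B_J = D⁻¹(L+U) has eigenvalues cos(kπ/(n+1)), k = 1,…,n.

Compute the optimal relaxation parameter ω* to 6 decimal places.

ω* = 1.932555

n=89: λ(B_J) = 1 − λ(A)/2 = cos(kπ/90); k=1 gives ρ_J = 0.999391.
√(1−ρ_J²) simplifies to sin(π/90) = 0.0348995.
ω* = 2/(1+0.0348995) = 1.932555
ρ_SOR = ω* − 1 ≈ 0.932555.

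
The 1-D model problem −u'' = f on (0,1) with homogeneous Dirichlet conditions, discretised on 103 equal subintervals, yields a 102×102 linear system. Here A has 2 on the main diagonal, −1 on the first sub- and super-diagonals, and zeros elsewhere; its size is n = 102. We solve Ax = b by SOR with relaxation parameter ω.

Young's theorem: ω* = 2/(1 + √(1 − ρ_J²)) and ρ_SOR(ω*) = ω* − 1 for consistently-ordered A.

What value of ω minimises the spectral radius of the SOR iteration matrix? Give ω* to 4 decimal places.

With n=102, ρ(Jacobi) = cos(π/103) = 0.9995.
√(1−ρ_J²) = |sin(π/103)| = 0.03050
ω* = 2/(1 + 0.03050) = 2/1.03050 = 1.9408.
ρ_SOR = ω* − 1 ≈ 0.9408.

ω* = 1.9408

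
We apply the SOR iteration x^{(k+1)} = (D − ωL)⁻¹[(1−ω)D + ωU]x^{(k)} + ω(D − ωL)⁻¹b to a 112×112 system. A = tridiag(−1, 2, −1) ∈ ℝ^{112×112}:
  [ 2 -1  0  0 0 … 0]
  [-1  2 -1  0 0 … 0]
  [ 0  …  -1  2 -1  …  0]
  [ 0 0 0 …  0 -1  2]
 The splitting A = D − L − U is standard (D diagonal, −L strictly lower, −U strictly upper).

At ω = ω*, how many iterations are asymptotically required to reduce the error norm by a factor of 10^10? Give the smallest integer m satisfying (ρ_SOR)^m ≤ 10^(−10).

½·tridiag(1,0,1) at n=112: λ_k = cos(kπ/113); max |λ| at k=1 ⇒ ρ_J = cos(π/113) ≈ 0.9996136.
1 − cos²(π/113) = sin²(π/113) ⇒ √(1−ρ_J²) = sin(π/113) = 0.0277981.
Young: ω* = 2/(1+√(1−ρ_J²)) = 2/(1+0.0277981) = 2/1.0277981 = 1.9459075.
[ρ_SOR] ω* − 1 = 0.9459075.
10·ln10 = 23.0259; −ln(0.9459075) = 0.0556105; m = ⌈23.0259/0.0556105⌉ = ⌈414.057⌉ = 415.

m = 415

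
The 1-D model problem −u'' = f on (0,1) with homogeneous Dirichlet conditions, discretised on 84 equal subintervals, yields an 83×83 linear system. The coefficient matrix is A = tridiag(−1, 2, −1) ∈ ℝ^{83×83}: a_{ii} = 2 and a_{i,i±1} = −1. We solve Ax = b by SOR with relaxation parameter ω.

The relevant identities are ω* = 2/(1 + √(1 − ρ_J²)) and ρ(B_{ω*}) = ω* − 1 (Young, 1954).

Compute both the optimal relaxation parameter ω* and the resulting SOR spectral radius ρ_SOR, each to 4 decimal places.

ω* = 1.9279, ρ_SOR = 0.9279

n=83: λ(B_J) = 1 − λ(A)/2 = cos(kπ/84); k=1 gives ρ_J = 0.9993.
√(1−ρ_J²) = |sin(π/84)| = 0.03739
ω* = 2/(1 + 0.03739) = 2/1.03739 = 1.9279.
and ρ(B_{ω*}) = 1.9279 − 1 = 0.9279.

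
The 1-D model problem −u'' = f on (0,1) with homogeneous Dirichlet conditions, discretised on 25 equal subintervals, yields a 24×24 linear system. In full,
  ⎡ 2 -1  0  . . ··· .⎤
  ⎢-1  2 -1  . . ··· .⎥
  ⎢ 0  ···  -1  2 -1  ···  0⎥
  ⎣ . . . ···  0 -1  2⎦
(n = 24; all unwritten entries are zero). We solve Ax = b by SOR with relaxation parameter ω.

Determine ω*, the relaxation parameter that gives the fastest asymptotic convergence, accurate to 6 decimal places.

ω* = 1.777251

With n=24, ρ(Jacobi) = cos(π/25) = 0.992115.
√(1−ρ_J²) = |sin(π/25)| = 0.1253332
Young: ω* = 2/(1+√(1−ρ_J²)) = 2/(1+0.1253332) = 2/1.1253332 = 1.777251.
Hence ρ(B_{ω*}) = 1.777251 − 1 = 0.777251.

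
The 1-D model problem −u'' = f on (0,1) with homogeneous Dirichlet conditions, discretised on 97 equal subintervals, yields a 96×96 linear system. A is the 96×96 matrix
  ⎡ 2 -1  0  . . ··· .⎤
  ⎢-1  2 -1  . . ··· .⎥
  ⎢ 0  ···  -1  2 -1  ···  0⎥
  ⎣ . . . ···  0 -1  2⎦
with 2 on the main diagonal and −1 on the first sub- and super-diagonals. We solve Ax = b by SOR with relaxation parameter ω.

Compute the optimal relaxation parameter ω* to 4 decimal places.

B_J for the 96×96 system has eigenvalues cos(kπ/97); ρ_J = cos(π/97) = 0.9995.
√(1 − cos²(π/97)) = sin(π/97) ≈ 0.03238.
Then 2/(1+√(1−ρ_J²)) = 2/(1+0.03238); ω* = 2/1.03238 = 1.9373.
ρ(B_{ω*}) = ω*−1 = 0.9373

ω* = 1.9373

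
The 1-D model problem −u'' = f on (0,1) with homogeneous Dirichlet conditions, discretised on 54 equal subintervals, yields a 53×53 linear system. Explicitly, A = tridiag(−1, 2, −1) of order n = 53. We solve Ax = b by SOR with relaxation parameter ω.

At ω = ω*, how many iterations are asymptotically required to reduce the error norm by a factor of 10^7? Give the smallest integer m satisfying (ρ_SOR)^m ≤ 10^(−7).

m = 139

n=53: λ(B_J) = 1 − λ(A)/2 = cos(kπ/54); k=1 gives ρ_J = 0.9983082.
√(1−ρ_J²) simplifies to sin(π/54) = 0.0581448.
So ω* = 2/1.0581448 = 1.8901005 (Young).
ρ_SOR = ω* − 1 ≈ 0.8901005.
Need (0.8901005)^m ≤ 10^(−7): m ≥ 7·ln10/|ln 0.8901005| = 16.1181/0.116421 = 138.447 ⇒ m = 139.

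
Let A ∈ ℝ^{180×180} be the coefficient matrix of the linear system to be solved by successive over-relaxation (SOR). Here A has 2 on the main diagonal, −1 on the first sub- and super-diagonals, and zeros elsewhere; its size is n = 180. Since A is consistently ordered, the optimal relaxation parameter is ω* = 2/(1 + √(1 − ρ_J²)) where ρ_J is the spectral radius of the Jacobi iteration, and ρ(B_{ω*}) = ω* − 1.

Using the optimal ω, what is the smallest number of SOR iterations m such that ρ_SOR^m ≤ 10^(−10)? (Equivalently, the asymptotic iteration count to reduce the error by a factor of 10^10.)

spectrum of D⁻¹(L+U) = {cos(kπ/181) : 1≤k≤180}; ρ_J = cos(π/181) = 0.9998494.
root = sin(π/181) = 0.0173560  (since 1−cos² = sin²).
Then 2/(1+√(1−ρ_J²)) = 2/(1+0.0173560); ω* = 2/1.0173560 = 1.9658802.
and ρ(B_{ω*}) = 1.9658802 − 1 = 0.9658802.
(0.9658802)^m ≤ 10^{−10}  ⇒  m·ln(0.9658802) ≤ −10·ln10  ⇒  m ≥ 663.274  ⇒  m = 664

m = 664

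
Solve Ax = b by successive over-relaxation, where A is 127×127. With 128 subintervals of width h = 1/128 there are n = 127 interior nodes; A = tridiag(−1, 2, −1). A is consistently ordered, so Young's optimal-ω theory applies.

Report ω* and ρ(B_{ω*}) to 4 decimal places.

ω* = 1.9521, ρ_SOR = 0.9521

With n=127, ρ(Jacobi) = cos(π/128) = 0.9997.
√(1 − cos²(π/128)) = sin(π/128) ≈ 0.02454.
ω* = 2/(1+0.02454) = 1.9521
and ρ(B_{ω*}) = 1.9521 − 1 = 0.9521.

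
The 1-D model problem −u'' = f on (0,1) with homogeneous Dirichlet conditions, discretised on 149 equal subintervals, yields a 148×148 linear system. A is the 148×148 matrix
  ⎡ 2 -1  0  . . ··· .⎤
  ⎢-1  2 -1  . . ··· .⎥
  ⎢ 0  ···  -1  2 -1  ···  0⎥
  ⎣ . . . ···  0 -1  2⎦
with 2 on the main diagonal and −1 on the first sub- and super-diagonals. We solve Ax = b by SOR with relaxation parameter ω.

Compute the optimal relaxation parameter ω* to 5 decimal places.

[ρ_J] n=148: ρ(B_J) = cos(π/(n+1)) = cos(π/149) = 0.99978.
√(1−ρ_J²) simplifies to sin(π/149) = 0.021083.
Young: ω* = 2/(1+√(1−ρ_J²)) = 2/(1+0.021083) = 2/1.021083 = 1.95870.
[ρ_SOR] ω* − 1 = 0.95870.

ω* = 1.95870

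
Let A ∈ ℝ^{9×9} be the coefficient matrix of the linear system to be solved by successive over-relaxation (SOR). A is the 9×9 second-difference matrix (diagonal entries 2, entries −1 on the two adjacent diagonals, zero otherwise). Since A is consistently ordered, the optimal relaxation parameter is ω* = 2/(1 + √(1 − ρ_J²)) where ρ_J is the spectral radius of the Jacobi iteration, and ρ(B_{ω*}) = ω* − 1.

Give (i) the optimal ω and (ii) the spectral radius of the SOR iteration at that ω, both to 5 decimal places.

½·tridiag(1,0,1) at n=9: λ_k = cos(kπ/10); max |λ| at k=1 ⇒ ρ_J = cos(π/10) ≈ 0.95106.
√(1−ρ_J²) simplifies to sin(π/10) = 0.309017.
Young: ω* = 2/(1+√(1−ρ_J²)) = 2/(1+0.309017) = 2/1.309017 = 1.52786.
[ρ_SOR] ω* − 1 = 0.52786.

ω* = 1.52786, ρ_SOR = 0.52786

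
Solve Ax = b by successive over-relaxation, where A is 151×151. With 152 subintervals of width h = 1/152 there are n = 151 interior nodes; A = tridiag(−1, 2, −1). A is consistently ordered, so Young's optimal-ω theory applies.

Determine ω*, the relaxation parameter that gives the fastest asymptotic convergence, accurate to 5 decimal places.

spectrum of D⁻¹(L+U) = {cos(kπ/152) : 1≤k≤151}; ρ_J = cos(π/152) = 0.99979.
√(1 − cos²(π/152)) = sin(π/152) ≈ 0.020667.
ω* = 2/(1+0.020667) = 1.95950
ρ(B_{ω*}) = ω*−1 = 0.95950

ω* = 1.95950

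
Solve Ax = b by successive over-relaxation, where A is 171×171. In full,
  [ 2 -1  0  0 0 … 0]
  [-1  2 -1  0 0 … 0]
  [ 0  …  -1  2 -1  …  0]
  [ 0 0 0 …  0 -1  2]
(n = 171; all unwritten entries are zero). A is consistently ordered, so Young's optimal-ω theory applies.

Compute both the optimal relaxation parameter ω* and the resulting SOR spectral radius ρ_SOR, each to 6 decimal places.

ω* = 1.964127, ρ_SOR = 0.964127

ρ_J = max_k |cos(kπ/172)| = cos(π/172) = 0.999833
√(1−ρ_J²) = |sin(π/172)| = 0.0182641
ω* = 2/(1+0.0182641) = 1.964127
ρ(B_{ω*}) = ω*−1 = 0.964127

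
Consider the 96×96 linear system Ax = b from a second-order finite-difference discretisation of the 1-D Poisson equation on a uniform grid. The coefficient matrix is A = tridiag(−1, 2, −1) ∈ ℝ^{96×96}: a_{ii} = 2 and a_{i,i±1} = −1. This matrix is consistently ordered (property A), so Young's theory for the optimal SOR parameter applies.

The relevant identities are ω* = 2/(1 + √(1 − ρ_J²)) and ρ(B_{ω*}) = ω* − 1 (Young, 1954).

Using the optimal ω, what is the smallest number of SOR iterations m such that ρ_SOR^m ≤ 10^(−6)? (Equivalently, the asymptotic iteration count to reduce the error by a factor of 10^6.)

m = 214

spectrum of D⁻¹(L+U) = {cos(kπ/97) : 1≤k≤96}; ρ_J = cos(π/97) = 0.9994756.
√(1 − cos²(π/97)) = sin(π/97) ≈ 0.0323819.
ω* = 2/(1 + 0.0323819) = 2/1.0323819 = 1.9372676.
[ρ_SOR] ω* − 1 = 0.9372676.
ρ_SOR^m ≤ 10^(−6) ⇔ m ≥ 6·ln10/(−ln 0.9372676) = 13.8155/0.0647864 = 213.247; m = ⌈213.247⌉ = 214.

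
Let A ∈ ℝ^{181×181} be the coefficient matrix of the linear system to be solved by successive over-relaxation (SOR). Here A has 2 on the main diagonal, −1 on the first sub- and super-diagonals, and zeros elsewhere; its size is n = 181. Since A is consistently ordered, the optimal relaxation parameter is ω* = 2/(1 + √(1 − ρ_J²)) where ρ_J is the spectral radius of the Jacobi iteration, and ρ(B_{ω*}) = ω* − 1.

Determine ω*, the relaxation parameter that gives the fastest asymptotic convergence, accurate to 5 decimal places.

B_J for the 181×181 system has eigenvalues cos(kπ/182); ρ_J = cos(π/182) = 0.99985.
1 − cos²(π/182) = sin²(π/182) ⇒ √(1−ρ_J²) = sin(π/182) = 0.017261.
ω* = 2 / (1 + 0.017261) = 2 / 1.017261 ≈ 1.96606.
ρ(B_{ω*}) = ω*−1 = 0.96606

ω* = 1.96606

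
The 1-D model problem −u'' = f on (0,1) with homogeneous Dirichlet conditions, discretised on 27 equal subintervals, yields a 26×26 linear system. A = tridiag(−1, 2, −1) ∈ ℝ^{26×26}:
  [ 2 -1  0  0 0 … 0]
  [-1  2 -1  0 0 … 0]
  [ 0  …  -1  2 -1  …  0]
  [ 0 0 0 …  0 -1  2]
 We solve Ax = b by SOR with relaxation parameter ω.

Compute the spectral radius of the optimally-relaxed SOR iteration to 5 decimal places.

spectrum of D⁻¹(L+U) = {cos(kπ/27) : 1≤k≤26}; ρ_J = cos(π/27) = 0.99324.
root = sin(π/27) = 0.116093  (since 1−cos² = sin²).
Young: ω* = 2/(1+√(1−ρ_J²)) = 2/(1+0.116093) = 2/1.116093 = 1.79197.
ρ_SOR = ω* − 1 = 1.79197 − 1 = 0.79197.

ρ_SOR = 0.79197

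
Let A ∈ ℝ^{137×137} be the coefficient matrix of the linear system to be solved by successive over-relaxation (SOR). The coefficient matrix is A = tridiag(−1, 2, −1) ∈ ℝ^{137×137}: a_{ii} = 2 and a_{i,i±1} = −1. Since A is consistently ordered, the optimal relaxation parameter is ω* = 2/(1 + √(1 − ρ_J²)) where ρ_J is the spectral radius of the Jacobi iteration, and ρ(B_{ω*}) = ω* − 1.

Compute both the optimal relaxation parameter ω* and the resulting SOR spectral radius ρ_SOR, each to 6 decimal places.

n=137: λ(B_J) = 1 − λ(A)/2 = cos(kπ/138); k=1 gives ρ_J = 0.999741.
√(1 − cos²(π/138)) = sin(π/138) ≈ 0.0227632.
[ω*] 2 ÷ (1 + 0.0227632) = 2 ÷ 1.0227632 = 1.955487.
ρ(B_{ω*}) = ω*−1 = 0.955487

ω* = 1.955487, ρ_SOR = 0.955487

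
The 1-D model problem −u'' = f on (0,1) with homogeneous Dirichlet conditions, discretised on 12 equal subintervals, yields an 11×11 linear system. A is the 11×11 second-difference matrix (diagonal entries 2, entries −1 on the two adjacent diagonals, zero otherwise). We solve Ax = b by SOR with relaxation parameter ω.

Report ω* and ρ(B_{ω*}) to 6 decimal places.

spectrum of D⁻¹(L+U) = {cos(kπ/12) : 1≤k≤11}; ρ_J = cos(π/12) = 0.965926.
√(1−ρ_J²) = |sin(π/12)| = 0.2588190
ω* = 2/(1+0.2588190) = 1.588791
Hence ρ(B_{ω*}) = 1.588791 − 1 = 0.588791.

ω* = 1.588791, ρ_SOR = 0.588791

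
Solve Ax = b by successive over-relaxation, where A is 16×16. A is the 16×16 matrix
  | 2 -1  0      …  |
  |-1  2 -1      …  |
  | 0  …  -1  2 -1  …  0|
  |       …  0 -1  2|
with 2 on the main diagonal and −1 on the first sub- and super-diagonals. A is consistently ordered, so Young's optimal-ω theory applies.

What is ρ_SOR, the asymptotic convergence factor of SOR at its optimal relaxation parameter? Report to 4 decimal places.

[ρ_J] n=16: ρ(B_J) = cos(π/(n+1)) = cos(π/17) = 0.9830.
1 − cos²(π/17) = sin²(π/17) ⇒ √(1−ρ_J²) = sin(π/17) = 0.18375.
So ω* = 2/1.18375 = 1.6895 (Young).
[ρ_SOR] ω* − 1 = 0.6895.

ρ_SOR = 0.6895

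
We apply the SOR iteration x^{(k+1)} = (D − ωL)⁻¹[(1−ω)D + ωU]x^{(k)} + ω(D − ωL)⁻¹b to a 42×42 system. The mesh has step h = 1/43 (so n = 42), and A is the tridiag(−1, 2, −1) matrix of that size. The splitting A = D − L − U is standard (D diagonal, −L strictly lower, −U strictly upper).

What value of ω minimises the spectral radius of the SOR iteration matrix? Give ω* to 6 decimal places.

ω* = 1.863941

ρ_J = max_k |cos(kπ/43)| = cos(π/43) = 0.997332
√(1 − cos²(π/43)) = sin(π/43) ≈ 0.0729953.
ω* = 2 / (1 + 0.0729953) = 2 / 1.0729953 ≈ 1.863941.
ρ(B_{ω*}) = ω*−1 = 0.863941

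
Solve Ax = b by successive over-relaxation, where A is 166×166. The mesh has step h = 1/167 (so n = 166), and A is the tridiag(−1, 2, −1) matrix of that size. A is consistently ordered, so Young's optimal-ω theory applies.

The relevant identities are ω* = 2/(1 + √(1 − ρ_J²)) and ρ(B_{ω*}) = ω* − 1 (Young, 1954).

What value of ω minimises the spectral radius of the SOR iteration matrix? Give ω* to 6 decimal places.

[ρ_J] n=166: ρ(B_J) = cos(π/(n+1)) = cos(π/167) = 0.999823.
√(1−ρ_J²) simplifies to sin(π/167) = 0.0188108.
So ω* = 2/1.0188108 = 1.963073 (Young).
ρ(B_{ω*}) = ω*−1 = 0.963073

ω* = 1.963073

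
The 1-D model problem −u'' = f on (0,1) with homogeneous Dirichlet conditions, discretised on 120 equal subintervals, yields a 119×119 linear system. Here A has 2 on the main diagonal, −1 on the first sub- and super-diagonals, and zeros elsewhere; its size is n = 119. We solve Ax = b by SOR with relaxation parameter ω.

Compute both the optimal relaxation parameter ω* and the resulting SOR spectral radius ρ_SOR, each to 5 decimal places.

ω* = 1.94898, ρ_SOR = 0.94898

n=119: λ(B_J) = 1 − λ(A)/2 = cos(kπ/120); k=1 gives ρ_J = 0.99966.
√(1 − cos²(π/120)) = sin(π/120) ≈ 0.026177.
ω* = 2/(1 + 0.026177) = 2/1.026177 = 1.94898.
At ω = 1.94898 every |λ(B_ω)| = ω−1, so ρ_SOR = 0.94898.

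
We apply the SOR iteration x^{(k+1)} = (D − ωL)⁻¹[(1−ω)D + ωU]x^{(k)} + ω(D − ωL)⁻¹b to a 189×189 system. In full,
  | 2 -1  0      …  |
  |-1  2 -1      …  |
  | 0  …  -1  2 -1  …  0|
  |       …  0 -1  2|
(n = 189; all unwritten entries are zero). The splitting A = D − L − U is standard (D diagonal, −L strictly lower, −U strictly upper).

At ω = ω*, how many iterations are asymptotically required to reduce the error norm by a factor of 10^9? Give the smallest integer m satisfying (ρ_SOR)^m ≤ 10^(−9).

m = 627

spectrum of D⁻¹(L+U) = {cos(kπ/190) : 1≤k≤189}; ρ_J = cos(π/190) = 0.9998633.
√(1−ρ_J²) simplifies to sin(π/190) = 0.0165339.
So ω* = 2/1.0165339 = 1.9674700 (Young).
ρ_SOR = ω* − 1 = 1.9674700 − 1 = 0.9674700.
For 9 digits: m = 9·ln10 / (−ln 0.9674700) = 20.7233/0.0330709 = 626.632; round up → m = 627.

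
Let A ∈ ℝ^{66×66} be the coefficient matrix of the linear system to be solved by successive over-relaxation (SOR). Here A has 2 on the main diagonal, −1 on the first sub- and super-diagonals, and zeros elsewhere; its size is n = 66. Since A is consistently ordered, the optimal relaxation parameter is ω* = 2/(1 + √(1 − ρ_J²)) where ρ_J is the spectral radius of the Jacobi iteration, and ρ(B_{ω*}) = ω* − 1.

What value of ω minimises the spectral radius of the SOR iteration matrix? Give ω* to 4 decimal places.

ω* = 1.9105

ρ_J = max_k |cos(kπ/67)| = cos(π/67) = 0.9989
√(1−ρ_J²) simplifies to sin(π/67) = 0.04687.
So ω* = 2/1.04687 = 1.9105 (Young).
At ω = 1.9105 every |λ(B_ω)| = ω−1, so ρ_SOR = 0.9105.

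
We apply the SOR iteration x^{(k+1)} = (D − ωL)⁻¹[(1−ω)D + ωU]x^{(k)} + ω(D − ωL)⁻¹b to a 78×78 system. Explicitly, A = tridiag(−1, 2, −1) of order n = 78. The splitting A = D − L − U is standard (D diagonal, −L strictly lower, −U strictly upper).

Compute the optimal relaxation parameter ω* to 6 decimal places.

ω* = 1.923527

With n=78, ρ(Jacobi) = cos(π/79) = 0.999209.
1 − cos²(π/79) = sin²(π/79) ⇒ √(1−ρ_J²) = sin(π/79) = 0.0397565.
ω* = 2/(1+0.0397565) = 1.923527
[ρ_SOR] ω* − 1 = 0.923527.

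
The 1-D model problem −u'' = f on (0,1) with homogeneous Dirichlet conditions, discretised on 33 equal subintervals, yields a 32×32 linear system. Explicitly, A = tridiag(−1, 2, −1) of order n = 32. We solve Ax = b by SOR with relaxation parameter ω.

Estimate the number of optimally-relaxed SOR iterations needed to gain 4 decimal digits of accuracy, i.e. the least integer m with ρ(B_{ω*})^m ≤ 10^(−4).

m = 49

n=32: λ(B_J) = 1 − λ(A)/2 = cos(kπ/33); k=1 gives ρ_J = 0.9954719.
1 − cos²(π/33) = sin²(π/33) ⇒ √(1−ρ_J²) = sin(π/33) = 0.0950560.
ω* = 2 / (1 + 0.0950560) = 2 / 1.0950560 ≈ 1.8263906.
Hence ρ(B_{ω*}) = 1.8263906 − 1 = 0.8263906.
4·ln10 = 9.21034; −ln(0.8263906) = 0.190688; m = ⌈9.21034/0.190688⌉ = ⌈48.301⌉ = 49.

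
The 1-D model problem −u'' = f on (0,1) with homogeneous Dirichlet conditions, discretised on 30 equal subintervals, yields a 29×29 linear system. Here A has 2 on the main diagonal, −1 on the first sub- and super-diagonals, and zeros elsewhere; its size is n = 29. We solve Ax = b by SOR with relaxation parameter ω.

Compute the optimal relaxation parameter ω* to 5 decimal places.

ω* = 1.81073

ρ_J = max_k |cos(kπ/30)| = cos(π/30) = 0.99452
√(1−ρ_J²) = |sin(π/30)| = 0.104528
So ω* = 2/1.104528 = 1.81073 (Young).
At ω = 1.81073 every |λ(B_ω)| = ω−1, so ρ_SOR = 0.81073.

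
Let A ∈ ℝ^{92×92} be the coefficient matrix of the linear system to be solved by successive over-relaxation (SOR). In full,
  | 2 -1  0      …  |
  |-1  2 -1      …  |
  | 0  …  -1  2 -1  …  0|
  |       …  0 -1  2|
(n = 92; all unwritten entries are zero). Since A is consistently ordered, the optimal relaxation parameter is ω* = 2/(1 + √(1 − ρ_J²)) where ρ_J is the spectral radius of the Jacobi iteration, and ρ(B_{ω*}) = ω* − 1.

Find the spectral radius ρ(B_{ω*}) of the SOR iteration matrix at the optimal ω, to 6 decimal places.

n=92: λ(B_J) = 1 − λ(A)/2 = cos(kπ/93); k=1 gives ρ_J = 0.999429.
√(1 − cos²(π/93)) = sin(π/93) ≈ 0.0337741.
So ω* = 2/1.0337741 = 1.934659 (Young).
ρ_SOR = ω* − 1 = 1.934659 − 1 = 0.934659.

ρ_SOR = 0.934659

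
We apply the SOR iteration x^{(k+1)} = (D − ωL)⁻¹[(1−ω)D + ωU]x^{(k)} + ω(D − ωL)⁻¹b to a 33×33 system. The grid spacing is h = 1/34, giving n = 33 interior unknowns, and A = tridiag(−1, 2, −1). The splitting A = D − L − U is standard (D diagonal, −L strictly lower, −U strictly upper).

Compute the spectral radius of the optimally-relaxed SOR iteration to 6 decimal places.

ρ_SOR = 0.831052

n=33: λ(B_J) = 1 − λ(A)/2 = cos(kπ/34); k=1 gives ρ_J = 0.995734.
√(1−ρ_J²) simplifies to sin(π/34) = 0.0922684.
[ω*] 2 ÷ (1 + 0.0922684) = 2 ÷ 1.0922684 = 1.831052.
ρ(B_{ω*}) = ω*−1 = 0.831052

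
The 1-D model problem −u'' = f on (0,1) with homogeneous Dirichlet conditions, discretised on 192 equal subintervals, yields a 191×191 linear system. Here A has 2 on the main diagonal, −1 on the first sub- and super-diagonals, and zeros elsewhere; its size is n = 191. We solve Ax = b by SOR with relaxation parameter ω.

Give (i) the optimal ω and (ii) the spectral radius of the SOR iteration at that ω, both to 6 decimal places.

ω* = 1.967803, ρ_SOR = 0.967803

spectrum of D⁻¹(L+U) = {cos(kπ/192) : 1≤k≤191}; ρ_J = cos(π/192) = 0.999866.
√(1−ρ_J²) simplifies to sin(π/192) = 0.0163617.
ω* = 2/(1+0.0163617) = 1.967803
ρ(B_{ω*}) = ω*−1 = 0.967803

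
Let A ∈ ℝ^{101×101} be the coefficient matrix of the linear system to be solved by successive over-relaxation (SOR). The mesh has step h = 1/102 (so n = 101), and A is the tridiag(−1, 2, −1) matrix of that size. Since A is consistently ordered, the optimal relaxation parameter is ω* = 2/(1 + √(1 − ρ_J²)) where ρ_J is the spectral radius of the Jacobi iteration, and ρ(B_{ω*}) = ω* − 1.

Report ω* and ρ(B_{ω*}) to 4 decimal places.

[ρ_J] n=101: ρ(B_J) = cos(π/(n+1)) = cos(π/102) = 0.9995.
√(1−ρ_J²) simplifies to sin(π/102) = 0.03080.
ω* = 2/(1 + 0.03080) = 2/1.03080 = 1.9402.
At ω = 1.9402 every |λ(B_ω)| = ω−1, so ρ_SOR = 0.9402.

ω* = 1.9402, ρ_SOR = 0.9402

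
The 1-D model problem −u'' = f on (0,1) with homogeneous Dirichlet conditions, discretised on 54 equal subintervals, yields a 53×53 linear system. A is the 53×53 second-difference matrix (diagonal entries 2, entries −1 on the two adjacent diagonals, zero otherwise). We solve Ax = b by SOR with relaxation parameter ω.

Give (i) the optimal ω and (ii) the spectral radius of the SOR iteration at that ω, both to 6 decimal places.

ω* = 1.890100, ρ_SOR = 0.890100

With n=53, ρ(Jacobi) = cos(π/54) = 0.998308.
root = sin(π/54) = 0.0581448  (since 1−cos² = sin²).
ω* = 2 / (1 + 0.0581448) = 2 / 1.0581448 ≈ 1.890100.
ρ_SOR = ω* − 1 ≈ 0.890100.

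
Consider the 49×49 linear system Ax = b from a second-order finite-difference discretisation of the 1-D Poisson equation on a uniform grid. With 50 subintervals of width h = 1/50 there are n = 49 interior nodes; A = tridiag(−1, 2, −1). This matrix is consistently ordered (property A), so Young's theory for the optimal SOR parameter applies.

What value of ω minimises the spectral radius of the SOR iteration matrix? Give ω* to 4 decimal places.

B_J for the 49×49 system has eigenvalues cos(kπ/50); ρ_J = cos(π/50) = 0.9980.
√(1 − cos²(π/50)) = sin(π/50) ≈ 0.06279.
So ω* = 2/1.06279 = 1.8818 (Young).
ρ(B_{ω*}) = ω*−1 = 0.8818

ω* = 1.8818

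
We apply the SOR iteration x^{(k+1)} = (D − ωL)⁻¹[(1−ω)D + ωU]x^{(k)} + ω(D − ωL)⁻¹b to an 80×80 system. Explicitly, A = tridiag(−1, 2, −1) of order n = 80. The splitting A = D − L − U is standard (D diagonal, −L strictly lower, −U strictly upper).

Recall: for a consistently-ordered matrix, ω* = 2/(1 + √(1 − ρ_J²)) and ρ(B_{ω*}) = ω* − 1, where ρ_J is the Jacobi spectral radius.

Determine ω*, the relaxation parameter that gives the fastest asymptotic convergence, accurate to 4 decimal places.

ω* = 1.9253

With n=80, ρ(Jacobi) = cos(π/81) = 0.9992.
root = sin(π/81) = 0.03878  (since 1−cos² = sin²).
ω* = 2 / (1 + 0.03878) = 2 / 1.03878 ≈ 1.9253.
ρ_SOR = ω* − 1 = 1.9253 − 1 = 0.9253.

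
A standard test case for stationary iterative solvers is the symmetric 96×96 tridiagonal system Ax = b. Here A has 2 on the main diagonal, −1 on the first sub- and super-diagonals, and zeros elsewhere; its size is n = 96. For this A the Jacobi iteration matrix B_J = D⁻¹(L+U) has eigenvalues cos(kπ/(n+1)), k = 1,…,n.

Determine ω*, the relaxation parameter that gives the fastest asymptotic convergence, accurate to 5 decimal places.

ρ_J = max_k |cos(kπ/97)| = cos(π/97) = 0.99948
root = sin(π/97) = 0.032382  (since 1−cos² = sin²).
ω* = 2 / (1 + 0.032382) = 2 / 1.032382 ≈ 1.93727.
Hence ρ(B_{ω*}) = 1.93727 − 1 = 0.93727.

ω* = 1.93727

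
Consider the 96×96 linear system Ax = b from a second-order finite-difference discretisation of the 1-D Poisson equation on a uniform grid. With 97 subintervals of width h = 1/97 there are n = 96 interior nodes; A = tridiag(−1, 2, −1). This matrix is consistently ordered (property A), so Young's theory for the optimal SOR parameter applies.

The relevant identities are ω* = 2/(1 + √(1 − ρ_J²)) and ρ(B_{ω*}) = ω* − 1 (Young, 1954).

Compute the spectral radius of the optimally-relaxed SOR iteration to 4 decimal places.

[ρ_J] n=96: ρ(B_J) = cos(π/(n+1)) = cos(π/97) = 0.9995.
1 − cos²(π/97) = sin²(π/97) ⇒ √(1−ρ_J²) = sin(π/97) = 0.03238.
Then 2/(1+√(1−ρ_J²)) = 2/(1+0.03238); ω* = 2/1.03238 = 1.9373.
ρ_SOR = ω* − 1 ≈ 0.9373.

ρ_SOR = 0.9373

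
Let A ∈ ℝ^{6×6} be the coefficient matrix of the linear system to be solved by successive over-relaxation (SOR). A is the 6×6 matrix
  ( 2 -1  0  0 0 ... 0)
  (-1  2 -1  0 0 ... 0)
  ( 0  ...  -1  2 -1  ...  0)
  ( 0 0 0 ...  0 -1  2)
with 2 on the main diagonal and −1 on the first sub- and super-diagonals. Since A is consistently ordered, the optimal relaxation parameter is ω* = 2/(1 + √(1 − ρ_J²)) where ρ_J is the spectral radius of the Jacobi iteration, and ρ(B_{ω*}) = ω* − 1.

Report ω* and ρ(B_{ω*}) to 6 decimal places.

spectrum of D⁻¹(L+U) = {cos(kπ/7) : 1≤k≤6}; ρ_J = cos(π/7) = 0.900969.
1 − cos²(π/7) = sin²(π/7) ⇒ √(1−ρ_J²) = sin(π/7) = 0.4338837.
[ω*] 2 ÷ (1 + 0.4338837) = 2 ÷ 1.4338837 = 1.394813.
[ρ_SOR] ω* − 1 = 0.394813.

ω* = 1.394813, ρ_SOR = 0.394813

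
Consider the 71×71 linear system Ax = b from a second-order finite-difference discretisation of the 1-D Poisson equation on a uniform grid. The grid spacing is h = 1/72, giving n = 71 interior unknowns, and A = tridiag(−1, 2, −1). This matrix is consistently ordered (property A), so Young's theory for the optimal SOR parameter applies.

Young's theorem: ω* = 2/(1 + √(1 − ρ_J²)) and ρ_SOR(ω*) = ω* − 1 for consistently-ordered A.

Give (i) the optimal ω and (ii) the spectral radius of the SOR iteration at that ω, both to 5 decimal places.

spectrum of D⁻¹(L+U) = {cos(kπ/72) : 1≤k≤71}; ρ_J = cos(π/72) = 0.99905.
√(1−ρ_J²) = |sin(π/72)| = 0.043619
ω* = 2/(1 + 0.043619) = 2/1.043619 = 1.91641.
and ρ(B_{ω*}) = 1.91641 − 1 = 0.91641.

ω* = 1.91641, ρ_SOR = 0.91641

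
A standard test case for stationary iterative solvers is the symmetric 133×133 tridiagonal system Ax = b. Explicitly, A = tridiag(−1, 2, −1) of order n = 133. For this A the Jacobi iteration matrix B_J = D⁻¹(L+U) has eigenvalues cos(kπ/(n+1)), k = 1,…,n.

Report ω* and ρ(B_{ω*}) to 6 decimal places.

ω* = 1.954189, ρ_SOR = 0.954189

[ρ_J] n=133: ρ(B_J) = cos(π/(n+1)) = cos(π/134) = 0.999725.
√(1−ρ_J²) simplifies to sin(π/134) = 0.0234426.
So ω* = 2/1.0234426 = 1.954189 (Young).
ρ(B_{ω*}) = ω*−1 = 0.954189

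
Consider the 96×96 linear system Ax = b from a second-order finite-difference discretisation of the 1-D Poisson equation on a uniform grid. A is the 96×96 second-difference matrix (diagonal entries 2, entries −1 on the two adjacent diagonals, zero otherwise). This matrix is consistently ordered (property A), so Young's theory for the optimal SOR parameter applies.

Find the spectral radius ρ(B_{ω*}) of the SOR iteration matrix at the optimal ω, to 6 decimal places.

spectrum of D⁻¹(L+U) = {cos(kπ/97) : 1≤k≤96}; ρ_J = cos(π/97) = 0.999476.
root = sin(π/97) = 0.0323819  (since 1−cos² = sin²).
Then 2/(1+√(1−ρ_J²)) = 2/(1+0.0323819); ω* = 2/1.0323819 = 1.937268.
Hence ρ(B_{ω*}) = 1.937268 − 1 = 0.937268.

ρ_SOR = 0.937268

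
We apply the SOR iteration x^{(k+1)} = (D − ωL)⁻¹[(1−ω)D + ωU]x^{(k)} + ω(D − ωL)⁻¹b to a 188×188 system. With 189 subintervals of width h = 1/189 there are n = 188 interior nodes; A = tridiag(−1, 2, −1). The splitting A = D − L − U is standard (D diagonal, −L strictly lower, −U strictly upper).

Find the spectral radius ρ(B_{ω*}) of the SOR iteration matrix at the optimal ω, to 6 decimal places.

ρ_SOR = 0.967301

n=188: λ(B_J) = 1 − λ(A)/2 = cos(kπ/189); k=1 gives ρ_J = 0.999862.
√(1 − cos²(π/189)) = sin(π/189) ≈ 0.0166214.
Then 2/(1+√(1−ρ_J²)) = 2/(1+0.0166214); ω* = 2/1.0166214 = 1.967301.
ρ(B_{ω*}) = ω*−1 = 0.967301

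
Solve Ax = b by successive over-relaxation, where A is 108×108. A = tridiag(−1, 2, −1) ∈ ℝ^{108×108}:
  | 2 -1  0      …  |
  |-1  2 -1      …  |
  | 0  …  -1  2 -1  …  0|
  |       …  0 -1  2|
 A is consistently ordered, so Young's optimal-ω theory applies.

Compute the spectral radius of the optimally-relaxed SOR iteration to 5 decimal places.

ρ_SOR = 0.94398

½·tridiag(1,0,1) at n=108: λ_k = cos(kπ/109); max |λ| at k=1 ⇒ ρ_J = cos(π/109) ≈ 0.99958.
√(1−ρ_J²) simplifies to sin(π/109) = 0.028818.
So ω* = 2/1.028818 = 1.94398 (Young).
Hence ρ(B_{ω*}) = 1.94398 − 1 = 0.94398.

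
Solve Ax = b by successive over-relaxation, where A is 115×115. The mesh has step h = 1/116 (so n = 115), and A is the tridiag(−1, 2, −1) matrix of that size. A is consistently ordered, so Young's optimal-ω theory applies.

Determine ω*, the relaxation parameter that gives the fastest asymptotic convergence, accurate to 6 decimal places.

ω* = 1.947269

ρ_J = max_k |cos(kπ/116)| = cos(π/116) = 0.999633
√(1 − cos²(π/116)) = sin(π/116) ≈ 0.0270794.
Young: ω* = 2/(1+√(1−ρ_J²)) = 2/(1+0.0270794) = 2/1.0270794 = 1.947269.
ρ_SOR = ω* − 1 ≈ 0.947269.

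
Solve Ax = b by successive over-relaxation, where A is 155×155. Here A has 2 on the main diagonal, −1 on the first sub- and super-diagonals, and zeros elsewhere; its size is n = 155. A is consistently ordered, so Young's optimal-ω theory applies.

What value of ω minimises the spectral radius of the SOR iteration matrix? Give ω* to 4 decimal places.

½·tridiag(1,0,1) at n=155: λ_k = cos(kπ/156); max |λ| at k=1 ⇒ ρ_J = cos(π/156) ≈ 0.9998.
1 − cos²(π/156) = sin²(π/156) ⇒ √(1−ρ_J²) = sin(π/156) = 0.02014.
Young: ω* = 2/(1+√(1−ρ_J²)) = 2/(1+0.02014) = 2/1.02014 = 1.9605.
ρ_SOR = ω* − 1 ≈ 0.9605.

ω* = 1.9605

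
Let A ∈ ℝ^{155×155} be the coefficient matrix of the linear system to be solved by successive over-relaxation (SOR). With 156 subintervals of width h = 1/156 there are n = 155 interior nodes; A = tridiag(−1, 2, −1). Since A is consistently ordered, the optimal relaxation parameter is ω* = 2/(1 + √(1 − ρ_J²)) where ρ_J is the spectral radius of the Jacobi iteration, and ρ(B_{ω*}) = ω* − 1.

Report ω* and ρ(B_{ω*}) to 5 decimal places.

ω* = 1.96052, ρ_SOR = 0.96052

n=155: λ(B_J) = 1 − λ(A)/2 = cos(kπ/156); k=1 gives ρ_J = 0.99980.
√(1−ρ_J²) = |sin(π/156)| = 0.020137
ω* = 2/(1+0.020137) = 1.96052
At ω = 1.96052 every |λ(B_ω)| = ω−1, so ρ_SOR = 0.96052.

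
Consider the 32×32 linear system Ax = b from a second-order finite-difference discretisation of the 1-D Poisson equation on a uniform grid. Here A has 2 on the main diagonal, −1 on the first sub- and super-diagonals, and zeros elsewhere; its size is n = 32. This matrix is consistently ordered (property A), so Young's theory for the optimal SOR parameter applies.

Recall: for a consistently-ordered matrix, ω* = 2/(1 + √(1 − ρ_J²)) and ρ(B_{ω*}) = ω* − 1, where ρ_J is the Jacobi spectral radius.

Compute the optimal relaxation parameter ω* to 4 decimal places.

ρ_J = max_k |cos(kπ/33)| = cos(π/33) = 0.9955
√(1−ρ_J²) simplifies to sin(π/33) = 0.09506.
ω* = 2/(1+0.09506) = 1.8264
Hence ρ(B_{ω*}) = 1.8264 − 1 = 0.8264.

ω* = 1.8264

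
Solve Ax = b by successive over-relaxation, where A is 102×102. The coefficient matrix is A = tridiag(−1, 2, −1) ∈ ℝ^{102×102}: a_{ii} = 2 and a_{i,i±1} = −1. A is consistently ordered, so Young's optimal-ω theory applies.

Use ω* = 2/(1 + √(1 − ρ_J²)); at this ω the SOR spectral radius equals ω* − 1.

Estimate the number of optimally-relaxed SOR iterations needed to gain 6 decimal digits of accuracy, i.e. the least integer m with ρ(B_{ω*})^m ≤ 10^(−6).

B_J for the 102×102 system has eigenvalues cos(kπ/103); ρ_J = cos(π/103) = 0.9995349.
√(1−ρ_J²) = |sin(π/103)| = 0.0304962
[ω*] 2 ÷ (1 + 0.0304962) = 2 ÷ 1.0304962 = 1.9408126.
At ω = 1.9408126 every |λ(B_ω)| = ω−1, so ρ_SOR = 0.9408126.
Need (0.9408126)^m ≤ 10^(−6): m ≥ 6·ln10/|ln 0.9408126| = 13.8155/0.0610113 = 226.442 ⇒ m = 227.

m = 227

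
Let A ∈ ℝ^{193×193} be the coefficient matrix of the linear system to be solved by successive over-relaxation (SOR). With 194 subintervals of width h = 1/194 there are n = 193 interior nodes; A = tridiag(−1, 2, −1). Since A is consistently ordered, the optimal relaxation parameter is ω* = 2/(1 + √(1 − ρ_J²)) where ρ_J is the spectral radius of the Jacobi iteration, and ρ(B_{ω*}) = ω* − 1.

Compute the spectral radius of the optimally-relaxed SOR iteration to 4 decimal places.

ρ_SOR = 0.9681

[ρ_J] n=193: ρ(B_J) = cos(π/(n+1)) = cos(π/194) = 0.9999.
√(1 − cos²(π/194)) = sin(π/194) ≈ 0.01619.
[ω*] 2 ÷ (1 + 0.01619) = 2 ÷ 1.01619 = 1.9681.
ρ_SOR = ω* − 1 = 1.9681 − 1 = 0.9681.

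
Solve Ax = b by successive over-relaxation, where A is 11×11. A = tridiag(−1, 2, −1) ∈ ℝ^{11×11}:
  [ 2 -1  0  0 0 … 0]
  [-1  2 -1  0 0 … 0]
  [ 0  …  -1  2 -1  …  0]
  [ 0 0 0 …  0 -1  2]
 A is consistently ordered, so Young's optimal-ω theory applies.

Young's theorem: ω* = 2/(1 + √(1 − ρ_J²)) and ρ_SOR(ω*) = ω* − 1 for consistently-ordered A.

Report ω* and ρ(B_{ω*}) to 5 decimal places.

[ρ_J] n=11: ρ(B_J) = cos(π/(n+1)) = cos(π/12) = 0.96593.
√(1 − cos²(π/12)) = sin(π/12) ≈ 0.258819.
ω* = 2/(1+0.258819) = 1.58879
At ω = 1.58879 every |λ(B_ω)| = ω−1, so ρ_SOR = 0.58879.

ω* = 1.58879, ρ_SOR = 0.58879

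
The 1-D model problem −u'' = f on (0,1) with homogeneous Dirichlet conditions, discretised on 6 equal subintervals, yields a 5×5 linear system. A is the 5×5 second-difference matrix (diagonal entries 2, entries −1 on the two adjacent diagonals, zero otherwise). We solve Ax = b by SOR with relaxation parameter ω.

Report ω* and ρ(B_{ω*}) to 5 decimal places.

With n=5, ρ(Jacobi) = cos(π/6) = 0.86603.
root = sin(π/6) = 0.500000  (since 1−cos² = sin²).
ω* = 2 / (1 + 0.500000) = 2 / 1.500000 ≈ 1.33333.
At ω = 1.33333 every |λ(B_ω)| = ω−1, so ρ_SOR = 0.33333.

ω* = 1.33333, ρ_SOR = 0.33333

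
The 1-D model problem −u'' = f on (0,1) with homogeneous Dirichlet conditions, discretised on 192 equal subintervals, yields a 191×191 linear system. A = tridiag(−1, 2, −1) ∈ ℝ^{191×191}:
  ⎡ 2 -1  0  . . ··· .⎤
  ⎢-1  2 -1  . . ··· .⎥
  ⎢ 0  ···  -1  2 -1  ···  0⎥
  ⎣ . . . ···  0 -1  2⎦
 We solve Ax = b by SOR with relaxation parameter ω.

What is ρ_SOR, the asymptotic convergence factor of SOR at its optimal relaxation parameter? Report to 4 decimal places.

ρ_SOR = 0.9678

n=191: λ(B_J) = 1 − λ(A)/2 = cos(kπ/192); k=1 gives ρ_J = 0.9999.
√(1−ρ_J²) simplifies to sin(π/192) = 0.01636.
Then 2/(1+√(1−ρ_J²)) = 2/(1+0.01636); ω* = 2/1.01636 = 1.9678.
ρ_SOR = ω* − 1 = 1.9678 − 1 = 0.9678.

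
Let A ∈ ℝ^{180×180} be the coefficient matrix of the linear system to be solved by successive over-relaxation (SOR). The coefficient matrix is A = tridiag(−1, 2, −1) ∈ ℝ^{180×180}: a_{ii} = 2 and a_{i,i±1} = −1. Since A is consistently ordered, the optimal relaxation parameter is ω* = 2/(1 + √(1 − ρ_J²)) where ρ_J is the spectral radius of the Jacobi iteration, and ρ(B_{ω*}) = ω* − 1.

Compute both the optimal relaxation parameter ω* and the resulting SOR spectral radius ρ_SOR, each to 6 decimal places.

½·tridiag(1,0,1) at n=180: λ_k = cos(kπ/181); max |λ| at k=1 ⇒ ρ_J = cos(π/181) ≈ 0.999849.
√(1−ρ_J²) = |sin(π/181)| = 0.0173560
ω* = 2/(1+0.0173560) = 1.965880
ρ(B_{ω*}) = ω*−1 = 0.965880

ω* = 1.965880, ρ_SOR = 0.965880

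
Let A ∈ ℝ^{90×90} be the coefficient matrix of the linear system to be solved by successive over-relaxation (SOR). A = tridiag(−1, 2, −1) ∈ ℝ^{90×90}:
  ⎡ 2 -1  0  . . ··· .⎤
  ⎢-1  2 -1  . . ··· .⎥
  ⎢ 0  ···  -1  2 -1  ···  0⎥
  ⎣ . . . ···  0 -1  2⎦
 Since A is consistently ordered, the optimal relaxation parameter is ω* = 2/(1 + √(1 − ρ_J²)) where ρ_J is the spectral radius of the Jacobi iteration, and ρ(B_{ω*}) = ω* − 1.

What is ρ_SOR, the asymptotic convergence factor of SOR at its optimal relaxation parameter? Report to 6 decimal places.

ρ_SOR = 0.933271

With n=90, ρ(Jacobi) = cos(π/91) = 0.999404.
1 − cos²(π/91) = sin²(π/91) ⇒ √(1−ρ_J²) = sin(π/91) = 0.0345161.
So ω* = 2/1.0345161 = 1.933271 (Young).
ρ_SOR = ω* − 1 ≈ 0.933271.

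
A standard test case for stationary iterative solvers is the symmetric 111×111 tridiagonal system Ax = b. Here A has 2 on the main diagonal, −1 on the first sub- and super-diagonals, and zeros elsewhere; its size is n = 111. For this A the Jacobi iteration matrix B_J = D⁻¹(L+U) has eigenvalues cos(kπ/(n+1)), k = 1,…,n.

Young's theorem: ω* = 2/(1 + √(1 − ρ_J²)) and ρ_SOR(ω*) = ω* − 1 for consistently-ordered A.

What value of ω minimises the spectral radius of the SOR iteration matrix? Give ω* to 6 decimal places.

ω* = 1.945438

½·tridiag(1,0,1) at n=111: λ_k = cos(kπ/112); max |λ| at k=1 ⇒ ρ_J = cos(π/112) ≈ 0.999607.
root = sin(π/112) = 0.0280463  (since 1−cos² = sin²).
[ω*] 2 ÷ (1 + 0.0280463) = 2 ÷ 1.0280463 = 1.945438.
[ρ_SOR] ω* − 1 = 0.945438.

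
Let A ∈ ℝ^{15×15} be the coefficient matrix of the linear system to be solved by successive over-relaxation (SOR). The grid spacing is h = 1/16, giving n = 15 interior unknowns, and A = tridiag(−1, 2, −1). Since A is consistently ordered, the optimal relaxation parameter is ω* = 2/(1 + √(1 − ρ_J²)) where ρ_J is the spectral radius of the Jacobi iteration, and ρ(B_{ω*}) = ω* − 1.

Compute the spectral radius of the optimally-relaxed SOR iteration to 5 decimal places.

n=15: λ(B_J) = 1 − λ(A)/2 = cos(kπ/16); k=1 gives ρ_J = 0.98079.
√(1−ρ_J²) = |sin(π/16)| = 0.195090
[ω*] 2 ÷ (1 + 0.195090) = 2 ÷ 1.195090 = 1.67351.
At ω = 1.67351 every |λ(B_ω)| = ω−1, so ρ_SOR = 0.67351.

ρ_SOR = 0.67351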